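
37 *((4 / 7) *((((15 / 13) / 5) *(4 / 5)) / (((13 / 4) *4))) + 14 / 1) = 3065746 / 5915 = 518.30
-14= -14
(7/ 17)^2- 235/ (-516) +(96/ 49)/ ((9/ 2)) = 7748063/ 7307076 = 1.06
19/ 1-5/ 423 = 8032/ 423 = 18.99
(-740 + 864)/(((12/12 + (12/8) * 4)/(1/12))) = 31/21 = 1.48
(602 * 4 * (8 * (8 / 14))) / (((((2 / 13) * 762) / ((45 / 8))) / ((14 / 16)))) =58695 / 127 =462.17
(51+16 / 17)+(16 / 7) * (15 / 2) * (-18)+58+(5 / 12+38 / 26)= -3652505 / 18564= -196.75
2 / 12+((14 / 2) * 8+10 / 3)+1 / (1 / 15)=74.50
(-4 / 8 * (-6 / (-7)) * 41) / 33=-0.53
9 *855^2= 6579225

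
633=633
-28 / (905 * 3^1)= -28 / 2715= -0.01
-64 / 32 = -2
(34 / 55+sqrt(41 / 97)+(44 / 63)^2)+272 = sqrt(3977) / 97+59617666 / 218295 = 273.76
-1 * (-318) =318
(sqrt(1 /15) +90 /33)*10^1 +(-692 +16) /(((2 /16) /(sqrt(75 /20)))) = 300 /11 - 8110*sqrt(15) /3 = -10442.69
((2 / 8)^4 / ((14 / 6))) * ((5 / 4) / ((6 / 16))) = 5 / 896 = 0.01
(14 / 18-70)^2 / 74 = 64.75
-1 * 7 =-7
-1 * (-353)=353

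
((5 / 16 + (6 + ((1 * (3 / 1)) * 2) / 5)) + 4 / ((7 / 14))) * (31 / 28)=38471 / 2240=17.17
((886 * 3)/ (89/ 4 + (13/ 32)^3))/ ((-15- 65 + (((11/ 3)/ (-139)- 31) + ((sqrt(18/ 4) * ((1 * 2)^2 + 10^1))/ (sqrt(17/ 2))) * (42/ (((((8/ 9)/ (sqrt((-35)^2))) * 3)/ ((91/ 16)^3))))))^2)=15885977976311400835461793973560003264512 * sqrt(17)/ 2730718752945109459332503567580634112949370088350172353 + 74659657984290766042349435847996881210267664384/ 669026094471551817536463374057255357672595671645792226485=0.00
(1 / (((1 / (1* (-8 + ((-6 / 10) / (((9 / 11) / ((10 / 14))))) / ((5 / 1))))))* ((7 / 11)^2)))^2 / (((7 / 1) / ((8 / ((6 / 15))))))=42412107364 / 37059435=1144.43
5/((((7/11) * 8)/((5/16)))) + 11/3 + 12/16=12697/2688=4.72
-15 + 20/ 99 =-1465/ 99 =-14.80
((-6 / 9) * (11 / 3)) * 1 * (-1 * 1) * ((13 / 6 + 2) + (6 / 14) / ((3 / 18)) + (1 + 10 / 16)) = 15455 / 756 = 20.44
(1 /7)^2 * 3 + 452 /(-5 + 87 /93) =-49015 /441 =-111.15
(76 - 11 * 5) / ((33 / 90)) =630 / 11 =57.27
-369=-369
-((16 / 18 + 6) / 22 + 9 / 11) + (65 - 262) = -19615 / 99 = -198.13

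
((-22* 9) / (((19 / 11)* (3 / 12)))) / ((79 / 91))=-792792 / 1501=-528.18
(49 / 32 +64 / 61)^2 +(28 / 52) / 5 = 1675811113 / 247669760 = 6.77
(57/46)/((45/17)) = 323/690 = 0.47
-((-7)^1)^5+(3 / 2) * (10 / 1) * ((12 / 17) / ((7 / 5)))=2000933 / 119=16814.56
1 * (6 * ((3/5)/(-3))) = -6/5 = -1.20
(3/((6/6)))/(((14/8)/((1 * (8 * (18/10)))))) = 864/35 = 24.69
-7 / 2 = -3.50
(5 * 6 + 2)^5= 33554432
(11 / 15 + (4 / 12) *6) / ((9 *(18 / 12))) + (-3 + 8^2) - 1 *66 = -1943 / 405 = -4.80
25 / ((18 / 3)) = 25 / 6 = 4.17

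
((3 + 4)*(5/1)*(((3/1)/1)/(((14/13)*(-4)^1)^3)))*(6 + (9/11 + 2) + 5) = -626145/34496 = -18.15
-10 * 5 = -50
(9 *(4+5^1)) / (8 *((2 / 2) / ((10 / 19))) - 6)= 405 / 46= 8.80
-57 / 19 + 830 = 827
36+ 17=53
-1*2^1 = -2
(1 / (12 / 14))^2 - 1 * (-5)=229 / 36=6.36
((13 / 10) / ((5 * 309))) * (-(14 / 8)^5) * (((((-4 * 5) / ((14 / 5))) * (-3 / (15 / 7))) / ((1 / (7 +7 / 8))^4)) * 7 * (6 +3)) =-72279484238871 / 2160066560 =-33461.69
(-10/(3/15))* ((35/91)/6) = -125/39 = -3.21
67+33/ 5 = 368/ 5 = 73.60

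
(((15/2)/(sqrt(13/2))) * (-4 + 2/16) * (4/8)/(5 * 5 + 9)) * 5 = -2325 * sqrt(26)/14144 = -0.84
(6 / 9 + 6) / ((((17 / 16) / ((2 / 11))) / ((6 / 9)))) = 1280 / 1683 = 0.76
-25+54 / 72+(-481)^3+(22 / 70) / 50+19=-389496261853 / 3500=-111284646.24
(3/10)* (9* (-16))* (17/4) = -918/5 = -183.60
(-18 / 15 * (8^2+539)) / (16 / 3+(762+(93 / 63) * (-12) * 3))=-37989 / 37495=-1.01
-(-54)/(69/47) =846/23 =36.78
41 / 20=2.05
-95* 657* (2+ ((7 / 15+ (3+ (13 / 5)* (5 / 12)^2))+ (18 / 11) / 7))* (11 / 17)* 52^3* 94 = -390770104050248 / 119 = -3283782386976.87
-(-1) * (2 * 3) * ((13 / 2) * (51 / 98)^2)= 101439 / 9604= 10.56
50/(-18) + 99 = 866/9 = 96.22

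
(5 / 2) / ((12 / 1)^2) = 5 / 288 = 0.02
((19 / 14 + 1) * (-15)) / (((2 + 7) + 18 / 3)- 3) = -165 / 56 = -2.95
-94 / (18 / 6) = -94 / 3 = -31.33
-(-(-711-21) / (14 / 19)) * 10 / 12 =-5795 / 7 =-827.86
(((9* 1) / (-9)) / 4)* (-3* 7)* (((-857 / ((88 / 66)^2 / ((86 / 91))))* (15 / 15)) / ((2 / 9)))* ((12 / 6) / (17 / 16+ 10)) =-2984931 / 1534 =-1945.85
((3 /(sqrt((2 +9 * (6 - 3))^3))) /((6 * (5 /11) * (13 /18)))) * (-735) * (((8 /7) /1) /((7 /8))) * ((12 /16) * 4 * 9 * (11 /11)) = -513216 * sqrt(29) /10933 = -252.79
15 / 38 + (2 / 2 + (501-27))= 18065 / 38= 475.39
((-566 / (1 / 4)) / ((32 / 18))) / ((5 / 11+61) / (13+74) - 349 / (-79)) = -192560841 / 774794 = -248.53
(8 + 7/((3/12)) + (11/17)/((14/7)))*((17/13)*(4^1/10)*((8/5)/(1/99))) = 15048/5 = 3009.60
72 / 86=36 / 43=0.84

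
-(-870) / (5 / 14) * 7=17052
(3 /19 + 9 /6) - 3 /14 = 192 /133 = 1.44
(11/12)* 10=55/6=9.17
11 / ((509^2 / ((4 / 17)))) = 44 / 4404377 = 0.00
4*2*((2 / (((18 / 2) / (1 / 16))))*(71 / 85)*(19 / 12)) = 1349 / 9180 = 0.15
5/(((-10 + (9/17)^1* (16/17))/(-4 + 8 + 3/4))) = -27455/10984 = -2.50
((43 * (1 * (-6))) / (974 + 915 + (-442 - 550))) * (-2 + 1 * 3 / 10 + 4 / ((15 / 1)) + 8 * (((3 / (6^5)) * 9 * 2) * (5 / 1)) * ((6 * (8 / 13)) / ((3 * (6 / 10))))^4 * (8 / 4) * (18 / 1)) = -174702149197 / 3458594295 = -50.51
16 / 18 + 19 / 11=259 / 99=2.62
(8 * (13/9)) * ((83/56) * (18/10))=1079/35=30.83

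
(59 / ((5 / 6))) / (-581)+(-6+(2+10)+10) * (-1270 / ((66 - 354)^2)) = -2762243 / 7529760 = -0.37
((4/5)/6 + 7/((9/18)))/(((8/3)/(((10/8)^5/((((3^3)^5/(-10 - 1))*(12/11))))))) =-4008125/352638738432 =-0.00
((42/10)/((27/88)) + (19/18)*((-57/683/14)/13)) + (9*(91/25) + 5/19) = 49645810303/1062816300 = 46.71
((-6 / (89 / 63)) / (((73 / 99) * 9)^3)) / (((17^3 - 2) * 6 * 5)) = -27951 / 283385268905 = -0.00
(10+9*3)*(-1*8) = -296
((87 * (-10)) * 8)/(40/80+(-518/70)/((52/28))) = 301600/151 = 1997.35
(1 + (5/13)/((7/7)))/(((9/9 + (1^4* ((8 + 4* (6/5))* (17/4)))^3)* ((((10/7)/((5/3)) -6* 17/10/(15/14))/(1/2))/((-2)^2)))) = -196875/99149829571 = -0.00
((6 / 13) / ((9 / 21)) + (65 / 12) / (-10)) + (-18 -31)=-15121 / 312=-48.46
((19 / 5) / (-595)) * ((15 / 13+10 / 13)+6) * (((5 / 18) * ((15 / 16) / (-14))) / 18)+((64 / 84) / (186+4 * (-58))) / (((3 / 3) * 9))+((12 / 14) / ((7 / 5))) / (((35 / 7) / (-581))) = -6804396805 / 95641728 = -71.14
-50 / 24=-25 / 12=-2.08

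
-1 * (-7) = 7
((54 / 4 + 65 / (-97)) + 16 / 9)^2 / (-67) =-650505025 / 204250572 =-3.18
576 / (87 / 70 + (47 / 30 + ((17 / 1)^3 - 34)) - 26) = 3024 / 25493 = 0.12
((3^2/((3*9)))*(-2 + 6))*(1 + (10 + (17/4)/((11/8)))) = 620/33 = 18.79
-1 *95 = -95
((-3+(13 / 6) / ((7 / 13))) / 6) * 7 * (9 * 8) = 86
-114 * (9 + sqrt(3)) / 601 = -1026 / 601-114 * sqrt(3) / 601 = -2.04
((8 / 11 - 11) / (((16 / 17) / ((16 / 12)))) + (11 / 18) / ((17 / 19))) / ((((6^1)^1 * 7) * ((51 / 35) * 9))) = -466865 / 18539928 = -0.03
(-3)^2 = 9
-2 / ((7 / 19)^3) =-13718 / 343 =-39.99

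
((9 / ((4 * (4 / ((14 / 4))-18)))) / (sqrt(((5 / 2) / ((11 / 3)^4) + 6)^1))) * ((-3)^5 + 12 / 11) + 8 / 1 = 8 + 614691 * sqrt(352194) / 27705928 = 21.17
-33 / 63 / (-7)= 11 / 147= 0.07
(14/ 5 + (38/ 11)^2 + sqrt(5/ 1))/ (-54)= -4457/ 16335 - sqrt(5)/ 54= -0.31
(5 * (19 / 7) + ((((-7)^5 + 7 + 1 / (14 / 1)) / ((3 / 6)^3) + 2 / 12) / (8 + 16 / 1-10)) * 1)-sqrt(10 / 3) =-5636789 / 588-sqrt(30) / 3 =-9588.20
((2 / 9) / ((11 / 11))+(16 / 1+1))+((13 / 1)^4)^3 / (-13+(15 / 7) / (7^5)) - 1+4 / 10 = -123344838744720514949 / 68823990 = -1792177970860.46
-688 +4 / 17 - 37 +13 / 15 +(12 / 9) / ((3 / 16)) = -548342 / 765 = -716.79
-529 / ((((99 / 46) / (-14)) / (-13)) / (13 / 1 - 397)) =566884864 / 33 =17178329.21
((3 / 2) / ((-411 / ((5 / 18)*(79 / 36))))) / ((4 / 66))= -4345 / 118368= -0.04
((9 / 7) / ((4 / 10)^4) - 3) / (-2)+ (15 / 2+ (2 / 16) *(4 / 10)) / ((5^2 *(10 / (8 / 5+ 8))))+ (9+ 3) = -7925181 / 700000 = -11.32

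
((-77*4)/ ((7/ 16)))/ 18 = -352/ 9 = -39.11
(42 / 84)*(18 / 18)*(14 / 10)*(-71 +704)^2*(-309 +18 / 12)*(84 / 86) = -7244857809 / 86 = -84242532.66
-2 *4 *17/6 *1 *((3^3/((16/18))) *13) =-17901/2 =-8950.50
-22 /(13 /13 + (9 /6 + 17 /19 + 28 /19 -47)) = 836 /1601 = 0.52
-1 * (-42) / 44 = 21 / 22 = 0.95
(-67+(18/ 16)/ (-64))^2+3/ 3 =1177644113/ 262144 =4492.36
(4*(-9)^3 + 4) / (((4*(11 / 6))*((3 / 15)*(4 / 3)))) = -16380 / 11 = -1489.09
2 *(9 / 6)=3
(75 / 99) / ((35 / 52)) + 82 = 19202 / 231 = 83.13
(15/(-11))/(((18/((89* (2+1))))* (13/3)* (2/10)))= -6675/286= -23.34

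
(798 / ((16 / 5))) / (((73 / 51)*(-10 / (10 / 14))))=-14535 / 1168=-12.44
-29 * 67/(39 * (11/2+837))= -3886/65715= -0.06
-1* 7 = -7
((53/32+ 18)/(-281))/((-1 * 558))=629/5017536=0.00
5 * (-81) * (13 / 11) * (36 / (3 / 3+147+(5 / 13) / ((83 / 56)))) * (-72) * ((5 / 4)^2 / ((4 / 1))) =3834631125 / 1173128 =3268.72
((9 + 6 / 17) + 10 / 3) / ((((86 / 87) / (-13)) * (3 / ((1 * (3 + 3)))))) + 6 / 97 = -23655757 / 70907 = -333.62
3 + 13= 16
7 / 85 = 0.08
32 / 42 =16 / 21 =0.76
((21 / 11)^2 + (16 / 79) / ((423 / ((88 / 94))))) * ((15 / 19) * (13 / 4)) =45026757295 / 4814409468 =9.35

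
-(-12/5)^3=1728/125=13.82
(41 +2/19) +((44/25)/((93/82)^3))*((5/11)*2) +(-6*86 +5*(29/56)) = -2016386436989/4279179240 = -471.21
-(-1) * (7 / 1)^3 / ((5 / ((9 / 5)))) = 3087 / 25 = 123.48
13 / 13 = 1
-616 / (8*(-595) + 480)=77 / 535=0.14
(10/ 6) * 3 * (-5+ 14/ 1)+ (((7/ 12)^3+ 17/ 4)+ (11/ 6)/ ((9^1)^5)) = 560618119/ 11337408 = 49.45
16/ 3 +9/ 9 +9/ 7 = 160/ 21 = 7.62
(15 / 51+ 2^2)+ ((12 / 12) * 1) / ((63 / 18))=545 / 119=4.58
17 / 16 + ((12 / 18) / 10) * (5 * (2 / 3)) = 185 / 144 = 1.28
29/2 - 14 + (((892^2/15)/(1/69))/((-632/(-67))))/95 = 306567081/75050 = 4084.84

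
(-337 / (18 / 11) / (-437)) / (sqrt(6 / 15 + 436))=3707* sqrt(10910) / 17163612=0.02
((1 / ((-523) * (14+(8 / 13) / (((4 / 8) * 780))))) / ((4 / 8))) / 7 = -2535 / 64971767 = -0.00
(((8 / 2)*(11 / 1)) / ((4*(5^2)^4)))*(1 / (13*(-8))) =-11 / 40625000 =-0.00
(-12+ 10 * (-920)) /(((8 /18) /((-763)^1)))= 15814701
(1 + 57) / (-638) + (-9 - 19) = -309 / 11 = -28.09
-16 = -16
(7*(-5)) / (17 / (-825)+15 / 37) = -152625 / 1678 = -90.96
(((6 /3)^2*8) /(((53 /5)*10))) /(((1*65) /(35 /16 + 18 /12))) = 59 /3445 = 0.02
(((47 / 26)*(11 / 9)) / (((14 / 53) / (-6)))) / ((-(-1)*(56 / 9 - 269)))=7473 / 39130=0.19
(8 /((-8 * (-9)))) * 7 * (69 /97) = 161 /291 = 0.55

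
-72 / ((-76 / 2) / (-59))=-2124 / 19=-111.79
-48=-48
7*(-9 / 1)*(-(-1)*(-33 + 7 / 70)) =20727 / 10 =2072.70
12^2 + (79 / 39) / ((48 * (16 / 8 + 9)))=2965327 / 20592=144.00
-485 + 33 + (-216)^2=46204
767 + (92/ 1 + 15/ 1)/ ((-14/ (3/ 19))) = 203701/ 266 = 765.79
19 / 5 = 3.80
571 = 571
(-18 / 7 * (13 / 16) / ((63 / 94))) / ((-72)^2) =-611 / 1016064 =-0.00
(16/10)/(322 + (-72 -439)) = -8/945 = -0.01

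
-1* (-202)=202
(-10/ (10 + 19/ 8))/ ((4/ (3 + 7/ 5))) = -8/ 9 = -0.89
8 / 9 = 0.89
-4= -4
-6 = -6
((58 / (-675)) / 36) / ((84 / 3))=-29 / 340200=-0.00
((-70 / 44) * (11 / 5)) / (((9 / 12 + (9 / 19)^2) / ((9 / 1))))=-2166 / 67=-32.33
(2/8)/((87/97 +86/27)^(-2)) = 114297481/27436644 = 4.17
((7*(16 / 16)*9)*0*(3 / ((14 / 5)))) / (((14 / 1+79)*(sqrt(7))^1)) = 0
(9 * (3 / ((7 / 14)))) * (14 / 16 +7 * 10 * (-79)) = -1194291 / 4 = -298572.75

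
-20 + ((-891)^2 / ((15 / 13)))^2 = 11834638902301 / 25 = 473385556092.04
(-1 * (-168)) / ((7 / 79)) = 1896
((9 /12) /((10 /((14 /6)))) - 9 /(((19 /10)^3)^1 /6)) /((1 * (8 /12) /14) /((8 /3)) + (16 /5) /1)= -14783909 /6179959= -2.39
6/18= 1/3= 0.33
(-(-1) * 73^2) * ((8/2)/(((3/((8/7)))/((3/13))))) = 170528/91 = 1873.93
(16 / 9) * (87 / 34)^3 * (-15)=-2195010 / 4913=-446.78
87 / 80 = 1.09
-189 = -189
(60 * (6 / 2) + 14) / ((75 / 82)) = 15908 / 75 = 212.11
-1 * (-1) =1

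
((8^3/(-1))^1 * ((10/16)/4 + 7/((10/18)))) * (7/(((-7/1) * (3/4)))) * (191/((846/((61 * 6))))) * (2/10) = 1521900224/10575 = 143914.91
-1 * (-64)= 64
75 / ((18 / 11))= 275 / 6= 45.83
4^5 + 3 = 1027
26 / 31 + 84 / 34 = 3.31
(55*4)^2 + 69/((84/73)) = 1356879/28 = 48459.96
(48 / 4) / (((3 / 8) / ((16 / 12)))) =42.67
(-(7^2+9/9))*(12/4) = -150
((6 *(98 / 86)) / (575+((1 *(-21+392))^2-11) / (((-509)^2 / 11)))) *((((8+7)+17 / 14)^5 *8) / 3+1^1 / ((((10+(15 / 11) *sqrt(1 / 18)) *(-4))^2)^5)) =8931400790287574600098144589012641096910295834828824358109 / 253887879963561201666509803685172365132320800000000000-16098480121797133560489389338631 *sqrt(2) / 61683158397366667071552430438574432733800000000000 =35178.52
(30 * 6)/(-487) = -180/487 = -0.37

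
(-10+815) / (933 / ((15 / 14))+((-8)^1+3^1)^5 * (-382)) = 4025 / 5973104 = 0.00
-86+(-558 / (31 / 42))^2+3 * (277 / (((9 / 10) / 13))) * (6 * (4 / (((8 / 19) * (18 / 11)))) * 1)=8906095 / 9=989566.11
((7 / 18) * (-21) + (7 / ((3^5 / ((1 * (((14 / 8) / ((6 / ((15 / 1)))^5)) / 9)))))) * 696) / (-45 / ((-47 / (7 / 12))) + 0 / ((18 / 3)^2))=667.03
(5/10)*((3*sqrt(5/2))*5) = 15*sqrt(10)/4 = 11.86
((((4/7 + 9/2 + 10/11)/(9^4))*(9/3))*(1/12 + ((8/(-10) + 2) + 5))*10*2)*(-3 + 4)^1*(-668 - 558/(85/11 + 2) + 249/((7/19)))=-390156169/22932882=-17.01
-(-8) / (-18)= -4 / 9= -0.44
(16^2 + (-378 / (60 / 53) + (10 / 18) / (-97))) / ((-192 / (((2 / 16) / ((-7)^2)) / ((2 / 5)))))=0.00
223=223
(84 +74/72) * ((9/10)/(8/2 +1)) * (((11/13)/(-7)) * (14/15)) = -33671/19500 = -1.73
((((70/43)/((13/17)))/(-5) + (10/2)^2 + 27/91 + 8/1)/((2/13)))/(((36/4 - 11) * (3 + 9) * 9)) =-8039/8127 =-0.99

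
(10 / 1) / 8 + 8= 37 / 4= 9.25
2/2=1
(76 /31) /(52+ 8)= 19 /465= 0.04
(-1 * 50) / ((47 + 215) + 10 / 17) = -425 / 2232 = -0.19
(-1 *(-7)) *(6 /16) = 2.62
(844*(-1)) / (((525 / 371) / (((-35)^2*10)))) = -21918680 / 3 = -7306226.67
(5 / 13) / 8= 5 / 104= 0.05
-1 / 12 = -0.08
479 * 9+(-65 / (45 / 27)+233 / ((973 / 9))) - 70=4090643 / 973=4204.16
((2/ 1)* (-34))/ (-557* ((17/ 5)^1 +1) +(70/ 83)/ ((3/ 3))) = 7055/ 254183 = 0.03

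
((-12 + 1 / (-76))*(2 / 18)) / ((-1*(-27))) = -913 / 18468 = -0.05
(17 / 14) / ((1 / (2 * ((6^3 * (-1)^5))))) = -3672 / 7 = -524.57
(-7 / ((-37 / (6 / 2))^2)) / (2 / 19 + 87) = -1197 / 2265695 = -0.00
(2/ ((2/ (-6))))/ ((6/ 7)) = -7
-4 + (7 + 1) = 4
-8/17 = -0.47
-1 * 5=-5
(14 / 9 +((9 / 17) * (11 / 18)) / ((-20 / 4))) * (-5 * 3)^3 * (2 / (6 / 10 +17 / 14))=-11975250 / 2159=-5546.67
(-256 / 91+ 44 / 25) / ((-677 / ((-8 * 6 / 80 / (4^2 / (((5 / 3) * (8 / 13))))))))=-1198 / 20022275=-0.00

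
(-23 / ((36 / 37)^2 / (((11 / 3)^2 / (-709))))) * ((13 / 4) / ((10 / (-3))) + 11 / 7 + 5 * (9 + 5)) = 25103609003 / 771845760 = 32.52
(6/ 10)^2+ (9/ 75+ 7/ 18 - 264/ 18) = -6209/ 450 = -13.80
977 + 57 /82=80171 /82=977.70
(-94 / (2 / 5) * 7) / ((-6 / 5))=8225 / 6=1370.83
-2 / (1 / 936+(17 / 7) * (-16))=13104 / 254585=0.05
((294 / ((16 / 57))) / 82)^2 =70207641 / 430336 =163.15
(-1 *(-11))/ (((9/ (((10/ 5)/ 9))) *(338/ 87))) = 319/ 4563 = 0.07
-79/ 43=-1.84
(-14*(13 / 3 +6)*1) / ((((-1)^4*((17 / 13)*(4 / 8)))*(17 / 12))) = -156.18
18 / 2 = 9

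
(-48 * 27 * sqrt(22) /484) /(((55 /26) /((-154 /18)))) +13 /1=13 +6552 * sqrt(22) /605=63.80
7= 7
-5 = -5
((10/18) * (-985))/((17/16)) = -78800/153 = -515.03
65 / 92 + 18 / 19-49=-82761 / 1748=-47.35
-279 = -279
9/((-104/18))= -81/52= -1.56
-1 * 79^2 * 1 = -6241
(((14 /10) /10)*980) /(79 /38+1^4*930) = 26068 /177095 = 0.15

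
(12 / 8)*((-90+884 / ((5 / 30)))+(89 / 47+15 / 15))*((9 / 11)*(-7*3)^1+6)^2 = 5564310039 / 5687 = 978426.24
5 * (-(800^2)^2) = -2048000000000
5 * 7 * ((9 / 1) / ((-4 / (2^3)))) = -630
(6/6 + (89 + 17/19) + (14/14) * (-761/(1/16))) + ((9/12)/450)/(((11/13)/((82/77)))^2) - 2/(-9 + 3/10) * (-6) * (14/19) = -716632571058511/59293853850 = -12086.12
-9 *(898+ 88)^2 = -8749764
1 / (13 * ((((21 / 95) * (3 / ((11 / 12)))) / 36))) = 1045 / 273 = 3.83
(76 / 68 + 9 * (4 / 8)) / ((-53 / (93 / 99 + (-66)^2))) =-461.81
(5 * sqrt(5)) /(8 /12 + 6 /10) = 8.83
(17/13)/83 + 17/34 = 1113/2158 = 0.52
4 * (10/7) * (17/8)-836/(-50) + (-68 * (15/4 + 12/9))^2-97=188082259/1575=119417.31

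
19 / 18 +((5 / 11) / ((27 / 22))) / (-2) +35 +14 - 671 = -621.13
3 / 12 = 0.25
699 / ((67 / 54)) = 37746 / 67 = 563.37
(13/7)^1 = 13/7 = 1.86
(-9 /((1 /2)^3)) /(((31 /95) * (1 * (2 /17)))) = -58140 /31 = -1875.48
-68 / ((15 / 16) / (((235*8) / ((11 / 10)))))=-4090880 / 33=-123966.06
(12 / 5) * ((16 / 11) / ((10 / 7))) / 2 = 336 / 275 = 1.22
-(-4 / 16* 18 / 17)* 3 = 27 / 34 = 0.79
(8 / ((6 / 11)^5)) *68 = 2737867 / 243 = 11266.94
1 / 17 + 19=324 / 17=19.06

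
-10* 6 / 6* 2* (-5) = 100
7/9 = 0.78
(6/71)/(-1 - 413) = -1/4899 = -0.00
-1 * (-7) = 7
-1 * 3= -3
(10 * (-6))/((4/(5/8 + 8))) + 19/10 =-127.48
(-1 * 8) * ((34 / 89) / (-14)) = 136 / 623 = 0.22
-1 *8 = -8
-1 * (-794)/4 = 397/2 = 198.50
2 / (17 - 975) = -1 / 479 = -0.00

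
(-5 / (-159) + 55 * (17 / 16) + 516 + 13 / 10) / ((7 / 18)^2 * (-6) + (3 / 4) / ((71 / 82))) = -4679896059 / 334960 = -13971.51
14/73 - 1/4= -17/292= -0.06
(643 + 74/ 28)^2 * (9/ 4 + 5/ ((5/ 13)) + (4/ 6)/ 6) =717175351/ 112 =6403351.35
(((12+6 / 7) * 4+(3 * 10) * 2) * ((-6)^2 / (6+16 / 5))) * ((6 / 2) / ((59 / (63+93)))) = 32853600 / 9499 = 3458.64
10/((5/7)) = 14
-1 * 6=-6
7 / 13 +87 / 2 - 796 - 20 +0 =-20071 / 26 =-771.96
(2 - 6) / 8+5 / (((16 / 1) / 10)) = 21 / 8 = 2.62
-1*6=-6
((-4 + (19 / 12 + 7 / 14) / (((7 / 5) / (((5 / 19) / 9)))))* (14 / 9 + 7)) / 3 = -625141 / 55404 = -11.28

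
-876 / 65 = -13.48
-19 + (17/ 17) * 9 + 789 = 779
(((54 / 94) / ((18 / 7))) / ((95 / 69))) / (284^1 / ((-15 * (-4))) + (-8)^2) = 4347 / 1841366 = 0.00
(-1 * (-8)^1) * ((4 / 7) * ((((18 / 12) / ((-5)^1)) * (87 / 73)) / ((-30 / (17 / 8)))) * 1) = 1479 / 12775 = 0.12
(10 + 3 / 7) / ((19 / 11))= 803 / 133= 6.04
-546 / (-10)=273 / 5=54.60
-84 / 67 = -1.25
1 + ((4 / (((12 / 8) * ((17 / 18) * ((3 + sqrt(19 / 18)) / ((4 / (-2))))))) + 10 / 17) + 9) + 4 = 288 * sqrt(38) / 2431 + 30280 / 2431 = 13.19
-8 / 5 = -1.60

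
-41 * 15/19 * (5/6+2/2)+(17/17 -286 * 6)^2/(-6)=-27945020/57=-490263.51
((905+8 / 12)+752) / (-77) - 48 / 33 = -5309 / 231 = -22.98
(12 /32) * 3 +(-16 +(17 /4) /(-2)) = -17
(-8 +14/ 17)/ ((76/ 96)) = -2928/ 323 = -9.07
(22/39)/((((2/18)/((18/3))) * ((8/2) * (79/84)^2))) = 698544/81133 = 8.61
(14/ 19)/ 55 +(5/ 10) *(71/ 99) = 0.37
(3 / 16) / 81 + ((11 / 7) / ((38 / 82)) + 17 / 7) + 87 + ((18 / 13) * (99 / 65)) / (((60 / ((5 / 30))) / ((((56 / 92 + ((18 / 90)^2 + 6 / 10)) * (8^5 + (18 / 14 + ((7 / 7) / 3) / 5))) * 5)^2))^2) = 3892626167660827389943942254753281740717 / 136527097968696093750000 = 28511747671904345.80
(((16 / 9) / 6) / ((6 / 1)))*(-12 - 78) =-40 / 9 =-4.44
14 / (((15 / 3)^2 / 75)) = 42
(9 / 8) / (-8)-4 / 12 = -91 / 192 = -0.47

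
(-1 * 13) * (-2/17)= 26/17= 1.53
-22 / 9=-2.44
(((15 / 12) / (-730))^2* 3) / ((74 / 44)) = 33 / 6309536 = 0.00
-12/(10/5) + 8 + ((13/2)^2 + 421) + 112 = 2309/4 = 577.25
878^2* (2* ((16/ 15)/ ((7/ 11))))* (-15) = -271351168/ 7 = -38764452.57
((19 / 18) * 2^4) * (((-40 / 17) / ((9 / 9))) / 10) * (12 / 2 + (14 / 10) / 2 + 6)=-38608 / 765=-50.47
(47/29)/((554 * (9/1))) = 47/144594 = 0.00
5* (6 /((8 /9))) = 135 /4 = 33.75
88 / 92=22 / 23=0.96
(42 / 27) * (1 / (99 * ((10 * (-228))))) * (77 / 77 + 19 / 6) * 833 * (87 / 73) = -845495 / 29659608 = -0.03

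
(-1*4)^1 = -4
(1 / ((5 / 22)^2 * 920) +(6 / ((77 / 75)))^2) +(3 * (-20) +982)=32597685909 / 34091750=956.18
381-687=-306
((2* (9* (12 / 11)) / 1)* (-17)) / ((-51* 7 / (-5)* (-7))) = 360 / 539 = 0.67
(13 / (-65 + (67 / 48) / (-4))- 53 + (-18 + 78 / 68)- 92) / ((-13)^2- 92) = -69131005 / 32848046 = -2.10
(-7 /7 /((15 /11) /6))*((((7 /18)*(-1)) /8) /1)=77 /360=0.21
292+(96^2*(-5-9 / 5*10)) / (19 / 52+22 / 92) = -84434204 / 241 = -350349.39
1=1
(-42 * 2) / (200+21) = -84 / 221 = -0.38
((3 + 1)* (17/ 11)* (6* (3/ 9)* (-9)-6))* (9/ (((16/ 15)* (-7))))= 13770/ 77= 178.83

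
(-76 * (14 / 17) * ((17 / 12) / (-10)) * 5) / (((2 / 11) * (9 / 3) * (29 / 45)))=7315 / 58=126.12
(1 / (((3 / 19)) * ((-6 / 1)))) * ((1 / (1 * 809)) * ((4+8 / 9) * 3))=-418 / 21843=-0.02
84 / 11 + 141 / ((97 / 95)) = 155493 / 1067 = 145.73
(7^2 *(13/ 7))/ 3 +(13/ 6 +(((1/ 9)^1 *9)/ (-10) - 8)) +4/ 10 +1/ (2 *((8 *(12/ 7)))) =23843/ 960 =24.84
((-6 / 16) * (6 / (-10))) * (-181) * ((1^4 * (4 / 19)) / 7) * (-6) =4887 / 665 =7.35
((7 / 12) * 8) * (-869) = -4055.33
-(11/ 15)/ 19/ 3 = -11/ 855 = -0.01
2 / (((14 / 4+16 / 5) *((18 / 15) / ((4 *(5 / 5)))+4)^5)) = 2000000 / 9849565681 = 0.00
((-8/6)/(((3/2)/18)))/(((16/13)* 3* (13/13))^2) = -169/144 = -1.17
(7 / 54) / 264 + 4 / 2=2.00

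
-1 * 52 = -52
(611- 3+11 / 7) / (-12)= -4267 / 84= -50.80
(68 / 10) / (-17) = -2 / 5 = -0.40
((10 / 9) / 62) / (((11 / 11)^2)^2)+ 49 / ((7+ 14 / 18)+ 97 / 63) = 864208 / 163773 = 5.28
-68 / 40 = -17 / 10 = -1.70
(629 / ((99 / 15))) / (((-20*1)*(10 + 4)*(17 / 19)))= -703 / 1848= -0.38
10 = 10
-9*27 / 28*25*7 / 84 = -2025 / 112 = -18.08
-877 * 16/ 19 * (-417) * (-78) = -456404832/ 19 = -24021306.95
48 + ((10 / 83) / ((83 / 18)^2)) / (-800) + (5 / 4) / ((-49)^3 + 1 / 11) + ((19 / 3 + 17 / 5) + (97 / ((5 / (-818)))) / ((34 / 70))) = -4923240886932708509 / 150954142059624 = -32614.15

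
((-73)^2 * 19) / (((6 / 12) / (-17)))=-3442534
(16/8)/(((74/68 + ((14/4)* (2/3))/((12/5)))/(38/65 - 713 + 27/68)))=-56648178/81965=-691.13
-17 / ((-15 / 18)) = 20.40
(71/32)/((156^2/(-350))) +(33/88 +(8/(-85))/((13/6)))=9917539/33096960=0.30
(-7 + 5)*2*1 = -4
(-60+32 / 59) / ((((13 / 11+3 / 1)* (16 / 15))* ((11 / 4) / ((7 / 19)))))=-92085 / 51566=-1.79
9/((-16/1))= -9/16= -0.56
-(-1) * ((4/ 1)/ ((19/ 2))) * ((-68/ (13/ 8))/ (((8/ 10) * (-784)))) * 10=3400/ 12103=0.28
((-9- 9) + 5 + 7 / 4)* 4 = -45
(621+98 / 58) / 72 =8.65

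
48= 48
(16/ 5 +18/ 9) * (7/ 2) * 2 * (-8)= -1456/ 5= -291.20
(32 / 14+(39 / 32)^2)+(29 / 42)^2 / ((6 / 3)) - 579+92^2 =3562550441 / 451584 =7889.01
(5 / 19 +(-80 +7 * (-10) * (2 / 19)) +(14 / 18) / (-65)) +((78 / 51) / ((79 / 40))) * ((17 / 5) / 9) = -86.82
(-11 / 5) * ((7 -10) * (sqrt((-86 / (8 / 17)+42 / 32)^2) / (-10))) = -95799 / 800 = -119.75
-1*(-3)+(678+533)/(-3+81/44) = -1041.78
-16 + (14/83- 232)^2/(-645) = -147116348/1481135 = -99.33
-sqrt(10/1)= -sqrt(10)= -3.16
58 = 58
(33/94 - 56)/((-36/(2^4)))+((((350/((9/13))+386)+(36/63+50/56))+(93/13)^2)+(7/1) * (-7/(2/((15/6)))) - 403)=505093045/1000818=504.68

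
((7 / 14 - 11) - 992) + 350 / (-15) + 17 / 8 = -1023.71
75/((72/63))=65.62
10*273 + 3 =2733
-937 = -937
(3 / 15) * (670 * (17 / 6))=1139 / 3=379.67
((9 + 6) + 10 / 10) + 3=19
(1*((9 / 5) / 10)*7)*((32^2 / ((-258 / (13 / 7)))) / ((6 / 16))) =-24.77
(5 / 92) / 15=0.00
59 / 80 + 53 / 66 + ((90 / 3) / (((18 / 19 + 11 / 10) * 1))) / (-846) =24506987 / 16089040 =1.52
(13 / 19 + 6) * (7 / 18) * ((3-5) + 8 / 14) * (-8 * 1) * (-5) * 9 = -25400 / 19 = -1336.84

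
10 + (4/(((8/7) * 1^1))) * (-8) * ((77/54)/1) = -808/27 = -29.93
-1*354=-354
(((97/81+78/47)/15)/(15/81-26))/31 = -10877/45698805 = -0.00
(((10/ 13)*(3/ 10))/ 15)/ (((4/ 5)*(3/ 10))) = 5/ 78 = 0.06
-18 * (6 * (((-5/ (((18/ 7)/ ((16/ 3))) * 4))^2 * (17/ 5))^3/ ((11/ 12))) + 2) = -73987114791724/ 52612659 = -1406260.70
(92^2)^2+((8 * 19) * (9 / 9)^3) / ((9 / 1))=644753816 / 9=71639312.89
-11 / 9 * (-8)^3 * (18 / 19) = 11264 / 19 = 592.84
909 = 909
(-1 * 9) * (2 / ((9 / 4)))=-8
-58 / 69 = -0.84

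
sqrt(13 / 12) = sqrt(39) / 6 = 1.04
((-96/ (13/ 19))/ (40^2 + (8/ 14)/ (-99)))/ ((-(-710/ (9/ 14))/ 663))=-5180274/ 98405645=-0.05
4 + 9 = 13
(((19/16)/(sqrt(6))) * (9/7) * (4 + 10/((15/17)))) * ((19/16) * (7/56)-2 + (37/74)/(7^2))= -5046913 * sqrt(6)/702464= -17.60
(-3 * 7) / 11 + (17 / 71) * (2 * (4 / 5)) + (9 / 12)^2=-60199 / 62480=-0.96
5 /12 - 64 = -763 /12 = -63.58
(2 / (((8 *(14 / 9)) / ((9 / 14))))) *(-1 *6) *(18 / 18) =-0.62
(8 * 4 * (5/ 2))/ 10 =8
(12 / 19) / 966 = 2 / 3059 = 0.00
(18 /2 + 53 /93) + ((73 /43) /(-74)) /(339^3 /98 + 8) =55165558325309 /5764490960889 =9.57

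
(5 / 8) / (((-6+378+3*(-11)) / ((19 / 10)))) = 19 / 5424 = 0.00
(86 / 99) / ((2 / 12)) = 5.21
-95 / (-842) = 95 / 842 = 0.11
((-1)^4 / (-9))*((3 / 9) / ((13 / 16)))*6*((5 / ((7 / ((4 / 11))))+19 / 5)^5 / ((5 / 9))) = -298500366308609376 / 549815531890625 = -542.91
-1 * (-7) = 7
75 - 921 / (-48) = 1507 / 16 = 94.19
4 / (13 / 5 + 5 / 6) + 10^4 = 1030120 / 103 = 10001.17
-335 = -335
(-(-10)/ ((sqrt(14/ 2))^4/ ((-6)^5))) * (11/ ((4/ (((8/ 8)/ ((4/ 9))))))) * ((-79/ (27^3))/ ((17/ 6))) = 34760/ 2499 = 13.91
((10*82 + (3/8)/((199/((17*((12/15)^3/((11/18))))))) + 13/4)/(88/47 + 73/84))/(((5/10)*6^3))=2.78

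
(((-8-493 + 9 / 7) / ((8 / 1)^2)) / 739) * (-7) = 1749 / 23648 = 0.07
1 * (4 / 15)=4 / 15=0.27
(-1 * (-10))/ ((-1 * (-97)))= 10/ 97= 0.10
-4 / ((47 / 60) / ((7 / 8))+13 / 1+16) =-420 / 3139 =-0.13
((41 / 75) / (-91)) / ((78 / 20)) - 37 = -1969777 / 53235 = -37.00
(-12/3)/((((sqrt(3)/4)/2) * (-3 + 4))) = -32 * sqrt(3)/3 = -18.48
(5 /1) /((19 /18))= 90 /19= 4.74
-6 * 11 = -66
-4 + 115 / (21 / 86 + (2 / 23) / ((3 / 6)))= 224162 / 827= 271.05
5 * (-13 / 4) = -65 / 4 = -16.25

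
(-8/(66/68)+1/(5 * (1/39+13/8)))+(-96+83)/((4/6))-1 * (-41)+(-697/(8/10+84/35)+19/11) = -275599739/1359600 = -202.71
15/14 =1.07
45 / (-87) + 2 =43 / 29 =1.48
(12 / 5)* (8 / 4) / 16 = 3 / 10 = 0.30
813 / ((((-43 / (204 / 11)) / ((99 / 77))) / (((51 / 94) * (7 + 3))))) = -380630340 / 155617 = -2445.94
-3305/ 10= -661/ 2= -330.50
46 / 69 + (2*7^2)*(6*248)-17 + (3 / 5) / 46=100607299 / 690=145807.68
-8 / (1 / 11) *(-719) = 63272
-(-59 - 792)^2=-724201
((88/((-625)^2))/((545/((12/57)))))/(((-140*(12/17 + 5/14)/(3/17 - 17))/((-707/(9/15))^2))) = 2287309024/167459765625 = 0.01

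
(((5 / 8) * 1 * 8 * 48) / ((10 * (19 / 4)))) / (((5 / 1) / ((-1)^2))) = 96 / 95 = 1.01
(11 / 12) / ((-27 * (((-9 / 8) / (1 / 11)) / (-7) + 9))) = -154 / 48843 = -0.00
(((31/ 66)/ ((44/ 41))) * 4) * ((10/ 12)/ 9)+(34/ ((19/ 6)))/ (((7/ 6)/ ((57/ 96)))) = 772019/ 137214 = 5.63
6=6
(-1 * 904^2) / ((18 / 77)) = -31462816 / 9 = -3495868.44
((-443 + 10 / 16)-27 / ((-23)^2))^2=3505683288409 / 17909824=195740.80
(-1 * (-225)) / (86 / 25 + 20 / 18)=50625 / 1024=49.44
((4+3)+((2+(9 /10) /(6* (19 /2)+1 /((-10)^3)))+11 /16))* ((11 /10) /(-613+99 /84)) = -136278373 /7811598952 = -0.02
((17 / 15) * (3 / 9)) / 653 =17 / 29385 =0.00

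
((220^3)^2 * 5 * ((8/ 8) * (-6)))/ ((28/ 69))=-58674100320000000/ 7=-8382014331428571.43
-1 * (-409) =409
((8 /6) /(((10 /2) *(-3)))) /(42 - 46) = 1 /45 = 0.02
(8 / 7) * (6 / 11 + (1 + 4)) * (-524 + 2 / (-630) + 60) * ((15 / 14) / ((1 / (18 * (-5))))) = 1069898520 / 3773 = 283567.06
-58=-58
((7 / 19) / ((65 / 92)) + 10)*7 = 90958 / 1235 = 73.65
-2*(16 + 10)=-52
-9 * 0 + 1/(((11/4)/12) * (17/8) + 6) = 384/2491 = 0.15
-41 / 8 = -5.12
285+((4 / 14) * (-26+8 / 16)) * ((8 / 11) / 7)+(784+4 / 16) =2303671 / 2156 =1068.49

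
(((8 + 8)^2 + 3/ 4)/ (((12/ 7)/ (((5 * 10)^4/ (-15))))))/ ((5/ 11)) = -137289930.56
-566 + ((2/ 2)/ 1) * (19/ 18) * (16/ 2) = -5018/ 9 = -557.56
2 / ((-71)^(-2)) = 10082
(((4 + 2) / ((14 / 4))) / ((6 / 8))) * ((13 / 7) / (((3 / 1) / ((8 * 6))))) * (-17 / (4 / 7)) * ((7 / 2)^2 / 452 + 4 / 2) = -3239860 / 791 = -4095.90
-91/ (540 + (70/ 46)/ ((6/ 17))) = -0.17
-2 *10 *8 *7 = -1120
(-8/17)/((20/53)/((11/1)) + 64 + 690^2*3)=-583/1769564493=-0.00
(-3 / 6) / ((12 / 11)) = -11 / 24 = -0.46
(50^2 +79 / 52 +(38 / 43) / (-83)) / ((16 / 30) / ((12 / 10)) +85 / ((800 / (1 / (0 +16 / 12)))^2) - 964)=-2139263884800000 / 824022533743331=-2.60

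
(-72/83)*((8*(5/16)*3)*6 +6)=-3672/83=-44.24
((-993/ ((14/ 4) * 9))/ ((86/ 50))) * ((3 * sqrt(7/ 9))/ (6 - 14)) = 8275 * sqrt(7)/ 3612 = 6.06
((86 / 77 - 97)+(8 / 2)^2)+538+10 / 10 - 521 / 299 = 10530131 / 23023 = 457.37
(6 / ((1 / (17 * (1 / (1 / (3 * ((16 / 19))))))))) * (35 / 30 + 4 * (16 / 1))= 319056 / 19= 16792.42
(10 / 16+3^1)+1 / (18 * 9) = 3.63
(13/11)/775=13/8525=0.00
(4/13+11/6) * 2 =167/39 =4.28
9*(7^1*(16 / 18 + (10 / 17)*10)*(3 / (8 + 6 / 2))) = 21756 / 187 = 116.34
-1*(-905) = 905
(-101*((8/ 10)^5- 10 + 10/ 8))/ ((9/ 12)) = 1134.21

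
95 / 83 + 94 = 7897 / 83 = 95.14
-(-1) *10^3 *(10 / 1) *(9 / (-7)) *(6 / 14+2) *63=-13770000 / 7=-1967142.86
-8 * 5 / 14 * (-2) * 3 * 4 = 480 / 7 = 68.57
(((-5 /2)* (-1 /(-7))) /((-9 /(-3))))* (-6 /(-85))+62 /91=1041 /1547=0.67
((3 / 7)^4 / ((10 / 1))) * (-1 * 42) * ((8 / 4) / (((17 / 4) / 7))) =-1944 / 4165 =-0.47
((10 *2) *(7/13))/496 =35/1612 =0.02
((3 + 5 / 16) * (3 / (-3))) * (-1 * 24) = 159 / 2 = 79.50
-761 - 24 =-785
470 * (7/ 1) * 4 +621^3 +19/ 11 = 2634458450/ 11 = 239496222.73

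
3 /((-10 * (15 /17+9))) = -17 /560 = -0.03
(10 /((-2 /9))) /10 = -9 /2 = -4.50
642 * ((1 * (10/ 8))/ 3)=535/ 2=267.50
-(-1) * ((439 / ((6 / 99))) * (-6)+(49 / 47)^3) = -4512133754 / 103823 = -43459.87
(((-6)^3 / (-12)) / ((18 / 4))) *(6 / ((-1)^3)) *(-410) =9840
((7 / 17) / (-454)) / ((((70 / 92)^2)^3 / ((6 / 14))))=-14211445344 / 7093867046875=-0.00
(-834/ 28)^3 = -72511713/ 2744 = -26425.55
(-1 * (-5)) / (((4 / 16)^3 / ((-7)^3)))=-109760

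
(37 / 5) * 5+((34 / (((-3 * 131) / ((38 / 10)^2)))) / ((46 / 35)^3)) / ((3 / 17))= 1944119929 / 57379572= 33.88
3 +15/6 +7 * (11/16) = 165/16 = 10.31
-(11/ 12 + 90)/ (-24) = 1091/ 288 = 3.79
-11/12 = -0.92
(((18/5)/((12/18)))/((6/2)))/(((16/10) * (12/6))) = 9/16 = 0.56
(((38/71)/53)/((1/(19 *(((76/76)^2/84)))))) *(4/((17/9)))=2166/447797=0.00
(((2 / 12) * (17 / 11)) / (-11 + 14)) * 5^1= 85 / 198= 0.43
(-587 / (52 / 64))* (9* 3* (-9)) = 2282256 / 13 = 175558.15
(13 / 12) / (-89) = -13 / 1068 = -0.01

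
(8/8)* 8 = 8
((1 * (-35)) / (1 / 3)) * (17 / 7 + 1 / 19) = -4950 / 19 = -260.53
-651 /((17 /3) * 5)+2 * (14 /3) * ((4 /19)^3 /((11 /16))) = -439618571 /19239495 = -22.85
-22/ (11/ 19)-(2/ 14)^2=-1863/ 49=-38.02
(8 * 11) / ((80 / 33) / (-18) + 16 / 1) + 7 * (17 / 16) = 122363 / 9424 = 12.98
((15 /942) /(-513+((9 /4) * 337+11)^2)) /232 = 5 /43070109713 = 0.00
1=1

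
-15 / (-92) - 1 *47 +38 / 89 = -380005 / 8188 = -46.41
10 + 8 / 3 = 38 / 3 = 12.67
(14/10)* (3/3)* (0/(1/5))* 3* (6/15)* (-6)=0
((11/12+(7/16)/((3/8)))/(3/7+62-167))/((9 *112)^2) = -25/1275015168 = -0.00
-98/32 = -49/16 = -3.06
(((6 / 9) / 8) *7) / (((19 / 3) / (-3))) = -21 / 76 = -0.28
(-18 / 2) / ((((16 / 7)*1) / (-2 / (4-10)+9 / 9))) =-21 / 4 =-5.25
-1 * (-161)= 161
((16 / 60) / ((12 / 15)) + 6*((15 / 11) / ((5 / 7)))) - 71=-1954 / 33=-59.21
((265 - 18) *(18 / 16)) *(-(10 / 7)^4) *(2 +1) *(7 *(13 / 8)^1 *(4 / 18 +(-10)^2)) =-2715301875 / 686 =-3958166.00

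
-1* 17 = -17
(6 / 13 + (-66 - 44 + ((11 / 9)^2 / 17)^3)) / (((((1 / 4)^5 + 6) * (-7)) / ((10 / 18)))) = 3807229672549376 / 2628074095065783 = 1.45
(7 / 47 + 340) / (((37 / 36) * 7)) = 575532 / 12173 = 47.28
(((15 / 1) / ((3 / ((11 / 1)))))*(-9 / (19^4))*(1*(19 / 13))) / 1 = -495 / 89167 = -0.01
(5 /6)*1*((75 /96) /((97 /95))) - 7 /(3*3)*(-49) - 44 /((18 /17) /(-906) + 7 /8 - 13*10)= 39.09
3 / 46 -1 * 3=-135 / 46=-2.93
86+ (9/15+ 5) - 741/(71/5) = 13993/355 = 39.42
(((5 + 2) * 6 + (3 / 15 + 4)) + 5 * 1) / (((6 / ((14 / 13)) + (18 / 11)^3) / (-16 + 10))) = -4770304 / 154555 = -30.86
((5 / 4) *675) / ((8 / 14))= 23625 / 16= 1476.56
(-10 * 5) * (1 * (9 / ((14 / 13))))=-2925 / 7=-417.86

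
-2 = -2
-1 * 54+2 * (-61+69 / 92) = -349 / 2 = -174.50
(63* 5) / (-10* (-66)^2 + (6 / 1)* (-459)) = -35 / 5146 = -0.01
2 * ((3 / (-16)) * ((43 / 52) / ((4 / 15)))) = -1935 / 1664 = -1.16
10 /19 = 0.53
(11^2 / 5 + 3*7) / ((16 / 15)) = 339 / 8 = 42.38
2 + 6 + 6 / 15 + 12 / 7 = 354 / 35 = 10.11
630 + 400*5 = 2630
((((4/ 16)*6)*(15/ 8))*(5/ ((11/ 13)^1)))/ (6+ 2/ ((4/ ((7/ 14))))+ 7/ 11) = 975/ 404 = 2.41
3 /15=1 /5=0.20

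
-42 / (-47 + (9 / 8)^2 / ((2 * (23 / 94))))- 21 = -1311093 / 65377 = -20.05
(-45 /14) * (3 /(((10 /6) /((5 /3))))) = -135 /14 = -9.64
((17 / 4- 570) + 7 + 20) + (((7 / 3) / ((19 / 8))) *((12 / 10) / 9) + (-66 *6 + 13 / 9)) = -1063819 / 1140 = -933.17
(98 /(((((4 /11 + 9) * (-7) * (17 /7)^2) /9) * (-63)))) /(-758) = -539 /11281693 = -0.00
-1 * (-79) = 79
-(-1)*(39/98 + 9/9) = 137/98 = 1.40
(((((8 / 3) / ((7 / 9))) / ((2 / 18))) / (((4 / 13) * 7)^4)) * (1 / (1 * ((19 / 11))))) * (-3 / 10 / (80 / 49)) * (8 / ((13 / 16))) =-1.50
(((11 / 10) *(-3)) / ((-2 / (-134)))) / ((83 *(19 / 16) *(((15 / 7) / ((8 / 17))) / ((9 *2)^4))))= -34660555776 / 670225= -51714.81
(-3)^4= 81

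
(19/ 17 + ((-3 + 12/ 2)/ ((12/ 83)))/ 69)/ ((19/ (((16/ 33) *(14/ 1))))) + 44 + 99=9595003/ 66861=143.51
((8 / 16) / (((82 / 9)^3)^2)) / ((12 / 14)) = 1240029 / 1216026685696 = 0.00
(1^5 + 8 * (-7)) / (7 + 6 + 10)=-2.39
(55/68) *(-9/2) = -495/136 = -3.64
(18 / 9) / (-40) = -1 / 20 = -0.05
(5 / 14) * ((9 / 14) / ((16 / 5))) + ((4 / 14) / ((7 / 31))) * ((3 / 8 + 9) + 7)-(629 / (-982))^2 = 15408539737 / 756030016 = 20.38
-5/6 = -0.83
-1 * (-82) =82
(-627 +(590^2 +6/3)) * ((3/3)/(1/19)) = 6602025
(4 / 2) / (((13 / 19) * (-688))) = -19 / 4472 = -0.00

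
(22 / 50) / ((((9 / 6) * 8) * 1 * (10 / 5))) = 11 / 600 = 0.02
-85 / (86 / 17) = -16.80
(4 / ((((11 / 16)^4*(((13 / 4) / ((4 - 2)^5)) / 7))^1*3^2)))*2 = 469762048 / 1712997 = 274.23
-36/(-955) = 36/955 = 0.04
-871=-871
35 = 35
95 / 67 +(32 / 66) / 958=1502201 / 1059069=1.42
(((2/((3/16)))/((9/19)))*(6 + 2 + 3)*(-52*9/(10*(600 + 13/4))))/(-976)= 2288/116205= 0.02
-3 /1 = -3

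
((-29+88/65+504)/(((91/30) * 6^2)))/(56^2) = 10321/7419776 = 0.00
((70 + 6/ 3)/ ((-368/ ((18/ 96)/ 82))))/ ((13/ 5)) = -135/ 784576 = -0.00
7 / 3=2.33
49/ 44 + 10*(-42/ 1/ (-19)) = 19411/ 836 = 23.22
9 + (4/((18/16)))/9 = 761/81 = 9.40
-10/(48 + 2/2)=-10/49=-0.20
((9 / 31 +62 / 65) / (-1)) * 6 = -15042 / 2015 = -7.47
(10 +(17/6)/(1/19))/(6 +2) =383/48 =7.98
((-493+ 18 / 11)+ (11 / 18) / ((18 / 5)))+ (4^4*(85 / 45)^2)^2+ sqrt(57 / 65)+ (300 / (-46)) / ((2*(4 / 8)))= sqrt(3705) / 65+ 5536011144727 / 6639732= 833771.21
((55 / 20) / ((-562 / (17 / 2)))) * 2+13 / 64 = 2157 / 17984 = 0.12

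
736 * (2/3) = 1472/3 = 490.67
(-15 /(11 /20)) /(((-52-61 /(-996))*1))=298800 /569041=0.53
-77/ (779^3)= -77/ 472729139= -0.00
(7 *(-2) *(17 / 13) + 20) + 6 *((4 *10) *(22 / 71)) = 70202 / 923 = 76.06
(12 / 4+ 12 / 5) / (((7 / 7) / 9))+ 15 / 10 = 501 / 10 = 50.10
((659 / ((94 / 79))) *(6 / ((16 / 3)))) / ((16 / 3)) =1405647 / 12032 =116.83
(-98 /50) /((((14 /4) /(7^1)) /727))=-71246 /25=-2849.84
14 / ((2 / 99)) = 693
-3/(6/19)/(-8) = 19/16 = 1.19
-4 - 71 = -75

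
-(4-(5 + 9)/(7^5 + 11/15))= -4.00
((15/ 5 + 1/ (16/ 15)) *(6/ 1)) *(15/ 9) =315/ 8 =39.38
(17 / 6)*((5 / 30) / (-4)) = -17 / 144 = -0.12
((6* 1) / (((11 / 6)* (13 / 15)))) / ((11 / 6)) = 3240 / 1573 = 2.06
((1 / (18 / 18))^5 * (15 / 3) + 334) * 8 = 2712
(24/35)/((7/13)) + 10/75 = 1034/735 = 1.41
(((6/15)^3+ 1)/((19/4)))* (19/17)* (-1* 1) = -532/2125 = -0.25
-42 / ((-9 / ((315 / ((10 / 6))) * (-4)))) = -3528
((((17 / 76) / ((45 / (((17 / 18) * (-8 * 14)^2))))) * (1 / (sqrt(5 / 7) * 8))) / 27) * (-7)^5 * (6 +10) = -15232251328 * sqrt(35) / 1038825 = -86747.25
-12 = -12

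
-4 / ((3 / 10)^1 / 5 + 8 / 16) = -50 / 7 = -7.14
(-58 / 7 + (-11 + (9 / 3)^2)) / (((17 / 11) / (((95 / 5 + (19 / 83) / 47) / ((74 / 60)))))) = -1761518880 / 17176103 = -102.56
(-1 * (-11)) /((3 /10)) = 110 /3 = 36.67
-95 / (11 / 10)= -950 / 11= -86.36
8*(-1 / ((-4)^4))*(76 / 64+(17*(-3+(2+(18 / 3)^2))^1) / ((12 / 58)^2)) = -2001751 / 4608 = -434.41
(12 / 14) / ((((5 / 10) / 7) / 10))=120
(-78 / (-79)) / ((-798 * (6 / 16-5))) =104 / 388759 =0.00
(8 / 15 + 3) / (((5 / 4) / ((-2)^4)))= 3392 / 75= 45.23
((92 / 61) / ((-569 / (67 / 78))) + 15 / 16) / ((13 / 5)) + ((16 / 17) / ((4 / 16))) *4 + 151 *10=7301430925313 / 4786509936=1525.42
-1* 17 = -17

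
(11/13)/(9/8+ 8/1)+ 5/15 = 1213/2847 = 0.43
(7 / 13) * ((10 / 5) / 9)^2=28 / 1053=0.03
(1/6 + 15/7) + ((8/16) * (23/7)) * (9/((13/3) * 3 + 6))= 176/57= 3.09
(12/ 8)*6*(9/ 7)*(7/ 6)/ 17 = 27/ 34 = 0.79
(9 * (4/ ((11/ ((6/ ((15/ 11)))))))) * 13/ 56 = 117/ 35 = 3.34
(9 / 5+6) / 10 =39 / 50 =0.78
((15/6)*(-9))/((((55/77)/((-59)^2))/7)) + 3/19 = -29167293/38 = -767560.34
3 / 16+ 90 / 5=291 / 16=18.19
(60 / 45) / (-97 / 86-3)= -0.32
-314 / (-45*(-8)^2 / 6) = 157 / 240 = 0.65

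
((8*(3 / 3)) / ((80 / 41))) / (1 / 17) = 697 / 10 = 69.70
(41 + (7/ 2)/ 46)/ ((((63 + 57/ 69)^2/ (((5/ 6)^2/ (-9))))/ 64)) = -2172925/ 43639236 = -0.05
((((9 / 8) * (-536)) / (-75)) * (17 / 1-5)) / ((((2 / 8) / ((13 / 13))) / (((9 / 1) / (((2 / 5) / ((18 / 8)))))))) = 97686 / 5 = 19537.20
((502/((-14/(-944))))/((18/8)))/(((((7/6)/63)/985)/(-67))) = -375290862720/7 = -53612980388.57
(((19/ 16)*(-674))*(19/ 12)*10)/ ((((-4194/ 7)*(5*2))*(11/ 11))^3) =41728351/ 708200960486400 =0.00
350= 350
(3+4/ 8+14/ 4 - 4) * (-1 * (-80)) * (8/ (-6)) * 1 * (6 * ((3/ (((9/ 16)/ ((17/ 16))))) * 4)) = -43520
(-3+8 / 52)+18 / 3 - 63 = -778 / 13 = -59.85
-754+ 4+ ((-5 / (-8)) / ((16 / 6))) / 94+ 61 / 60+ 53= -62805311 / 90240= -695.98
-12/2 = -6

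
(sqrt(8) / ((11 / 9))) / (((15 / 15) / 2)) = 4.63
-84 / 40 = -21 / 10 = -2.10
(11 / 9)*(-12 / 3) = -44 / 9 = -4.89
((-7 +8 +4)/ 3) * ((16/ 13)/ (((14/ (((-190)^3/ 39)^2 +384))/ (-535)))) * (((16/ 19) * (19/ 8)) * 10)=-20135637317979392000/ 415233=-48492382151657.97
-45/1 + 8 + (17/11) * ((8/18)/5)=-18247/495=-36.86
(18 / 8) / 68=9 / 272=0.03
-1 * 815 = -815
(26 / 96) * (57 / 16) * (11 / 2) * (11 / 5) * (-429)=-12821523 / 2560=-5008.41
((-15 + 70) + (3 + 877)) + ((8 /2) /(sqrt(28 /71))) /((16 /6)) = 3*sqrt(497) /28 + 935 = 937.39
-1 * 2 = -2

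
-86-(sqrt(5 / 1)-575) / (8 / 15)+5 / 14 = 988.29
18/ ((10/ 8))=72/ 5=14.40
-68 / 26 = -34 / 13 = -2.62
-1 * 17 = -17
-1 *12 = -12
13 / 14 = 0.93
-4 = -4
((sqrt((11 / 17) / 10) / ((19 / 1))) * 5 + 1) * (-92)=-92-46 * sqrt(1870) / 323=-98.16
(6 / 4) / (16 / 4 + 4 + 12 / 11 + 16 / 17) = 561 / 3752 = 0.15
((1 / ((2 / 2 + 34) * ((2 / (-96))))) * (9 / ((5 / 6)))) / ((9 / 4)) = -1152 / 175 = -6.58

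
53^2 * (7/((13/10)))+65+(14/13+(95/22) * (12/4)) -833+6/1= 4111941/286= 14377.42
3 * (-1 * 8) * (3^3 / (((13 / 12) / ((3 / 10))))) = -11664 / 65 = -179.45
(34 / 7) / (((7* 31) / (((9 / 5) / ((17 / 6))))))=108 / 7595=0.01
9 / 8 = 1.12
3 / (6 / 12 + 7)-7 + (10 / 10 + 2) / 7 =-216 / 35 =-6.17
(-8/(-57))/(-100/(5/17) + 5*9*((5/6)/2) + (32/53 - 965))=-1696/15535749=-0.00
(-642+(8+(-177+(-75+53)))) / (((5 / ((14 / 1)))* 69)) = -11662 / 345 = -33.80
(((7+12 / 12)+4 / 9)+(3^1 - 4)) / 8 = 67 / 72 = 0.93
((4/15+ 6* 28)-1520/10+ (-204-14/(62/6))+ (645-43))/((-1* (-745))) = 192004/346425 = 0.55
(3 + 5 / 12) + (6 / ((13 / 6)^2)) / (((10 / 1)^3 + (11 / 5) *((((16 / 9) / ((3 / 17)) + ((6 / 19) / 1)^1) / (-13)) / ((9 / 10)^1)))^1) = 7985165171 / 2336245860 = 3.42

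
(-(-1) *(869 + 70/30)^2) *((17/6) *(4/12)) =58080466/81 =717042.79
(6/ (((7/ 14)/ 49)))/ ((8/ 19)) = 2793/ 2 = 1396.50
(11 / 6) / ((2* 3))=11 / 36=0.31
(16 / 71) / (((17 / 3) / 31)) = 1488 / 1207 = 1.23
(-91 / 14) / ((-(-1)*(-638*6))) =0.00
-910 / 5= -182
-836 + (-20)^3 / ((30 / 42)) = -12036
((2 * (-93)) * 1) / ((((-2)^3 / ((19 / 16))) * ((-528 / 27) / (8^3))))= -15903 / 22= -722.86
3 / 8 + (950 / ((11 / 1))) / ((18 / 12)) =15299 / 264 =57.95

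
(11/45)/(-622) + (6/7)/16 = 0.05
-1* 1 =-1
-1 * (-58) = 58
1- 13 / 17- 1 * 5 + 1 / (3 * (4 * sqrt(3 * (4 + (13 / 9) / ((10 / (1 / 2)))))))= -81 / 17 + sqrt(10995) / 4398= -4.74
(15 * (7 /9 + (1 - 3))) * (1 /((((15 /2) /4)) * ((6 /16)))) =-704 /27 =-26.07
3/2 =1.50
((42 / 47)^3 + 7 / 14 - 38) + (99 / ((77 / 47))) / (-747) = -4447756331 / 120642326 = -36.87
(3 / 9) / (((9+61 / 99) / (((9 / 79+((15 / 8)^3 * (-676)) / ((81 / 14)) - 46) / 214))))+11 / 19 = 514324019 / 1151230976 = 0.45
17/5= 3.40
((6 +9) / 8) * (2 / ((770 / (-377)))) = -1131 / 616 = -1.84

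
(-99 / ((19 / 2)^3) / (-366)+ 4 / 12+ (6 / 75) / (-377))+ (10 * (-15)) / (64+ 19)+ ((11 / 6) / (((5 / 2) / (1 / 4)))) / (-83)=-5797196554573 / 3927636932700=-1.48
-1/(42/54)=-9/7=-1.29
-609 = -609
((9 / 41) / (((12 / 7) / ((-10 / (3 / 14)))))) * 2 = -490 / 41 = -11.95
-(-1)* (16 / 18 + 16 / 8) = 2.89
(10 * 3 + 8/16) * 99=6039/2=3019.50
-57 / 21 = -19 / 7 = -2.71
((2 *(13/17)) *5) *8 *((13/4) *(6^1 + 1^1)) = 23660/17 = 1391.76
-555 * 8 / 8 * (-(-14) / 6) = -1295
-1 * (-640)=640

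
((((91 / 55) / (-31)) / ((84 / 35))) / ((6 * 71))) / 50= -91 / 87159600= -0.00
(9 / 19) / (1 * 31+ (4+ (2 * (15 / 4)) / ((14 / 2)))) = 126 / 9595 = 0.01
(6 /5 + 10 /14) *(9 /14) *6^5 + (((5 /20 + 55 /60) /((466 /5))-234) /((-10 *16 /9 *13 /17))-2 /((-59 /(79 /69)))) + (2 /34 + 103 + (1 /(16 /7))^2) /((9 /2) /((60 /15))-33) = 356998117050419687 /37252293653120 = 9583.25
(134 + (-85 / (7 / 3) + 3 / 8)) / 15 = 1097 / 168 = 6.53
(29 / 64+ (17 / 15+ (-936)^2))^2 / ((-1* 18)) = -707371297687864489 / 16588800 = -42641498944.34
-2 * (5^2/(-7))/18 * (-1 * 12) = -100/21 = -4.76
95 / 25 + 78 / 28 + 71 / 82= 10693 / 1435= 7.45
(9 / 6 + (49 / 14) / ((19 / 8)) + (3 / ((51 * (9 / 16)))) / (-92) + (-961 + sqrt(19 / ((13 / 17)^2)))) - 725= -1677.33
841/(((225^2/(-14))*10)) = -5887/253125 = -0.02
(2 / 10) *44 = 44 / 5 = 8.80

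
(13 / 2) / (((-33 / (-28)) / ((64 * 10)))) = 116480 / 33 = 3529.70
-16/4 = -4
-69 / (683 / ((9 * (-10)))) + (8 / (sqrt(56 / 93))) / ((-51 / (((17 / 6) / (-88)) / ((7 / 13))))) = 13 * sqrt(1302) / 38808 + 6210 / 683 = 9.10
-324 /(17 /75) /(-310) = 2430 /527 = 4.61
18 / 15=6 / 5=1.20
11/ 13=0.85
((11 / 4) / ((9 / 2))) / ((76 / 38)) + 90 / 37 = 3647 / 1332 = 2.74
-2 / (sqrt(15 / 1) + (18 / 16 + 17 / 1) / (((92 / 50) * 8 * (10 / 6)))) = 853760 / 8351761 - 17334272 * sqrt(15) / 125276415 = -0.43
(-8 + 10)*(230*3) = 1380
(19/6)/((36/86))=817/108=7.56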